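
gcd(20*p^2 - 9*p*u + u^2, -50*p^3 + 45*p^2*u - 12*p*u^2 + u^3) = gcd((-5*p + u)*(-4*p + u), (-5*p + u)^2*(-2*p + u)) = 5*p - u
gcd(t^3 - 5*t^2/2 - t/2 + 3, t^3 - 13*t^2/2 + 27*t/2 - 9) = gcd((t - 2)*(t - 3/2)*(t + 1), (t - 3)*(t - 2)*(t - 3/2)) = t^2 - 7*t/2 + 3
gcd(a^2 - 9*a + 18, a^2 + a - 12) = a - 3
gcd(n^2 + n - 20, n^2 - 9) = 1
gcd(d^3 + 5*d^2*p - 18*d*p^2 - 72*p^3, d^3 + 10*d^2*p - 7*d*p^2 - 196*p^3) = -d + 4*p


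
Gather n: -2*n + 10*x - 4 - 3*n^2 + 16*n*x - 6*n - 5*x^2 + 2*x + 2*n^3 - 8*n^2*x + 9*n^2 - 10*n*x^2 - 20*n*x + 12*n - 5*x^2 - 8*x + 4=2*n^3 + n^2*(6 - 8*x) + n*(-10*x^2 - 4*x + 4) - 10*x^2 + 4*x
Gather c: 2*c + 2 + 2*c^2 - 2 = 2*c^2 + 2*c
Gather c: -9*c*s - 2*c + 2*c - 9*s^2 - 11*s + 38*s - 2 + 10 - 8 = -9*c*s - 9*s^2 + 27*s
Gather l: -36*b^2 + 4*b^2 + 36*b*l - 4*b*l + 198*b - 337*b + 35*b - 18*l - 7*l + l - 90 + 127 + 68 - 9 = -32*b^2 - 104*b + l*(32*b - 24) + 96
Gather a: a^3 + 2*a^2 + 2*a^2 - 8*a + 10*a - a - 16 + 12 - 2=a^3 + 4*a^2 + a - 6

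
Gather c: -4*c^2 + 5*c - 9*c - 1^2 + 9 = -4*c^2 - 4*c + 8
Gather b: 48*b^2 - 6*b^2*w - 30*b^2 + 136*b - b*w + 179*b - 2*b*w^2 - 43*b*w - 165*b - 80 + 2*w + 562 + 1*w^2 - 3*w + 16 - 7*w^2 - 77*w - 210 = b^2*(18 - 6*w) + b*(-2*w^2 - 44*w + 150) - 6*w^2 - 78*w + 288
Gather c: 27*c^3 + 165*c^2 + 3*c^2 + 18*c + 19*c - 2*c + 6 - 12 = 27*c^3 + 168*c^2 + 35*c - 6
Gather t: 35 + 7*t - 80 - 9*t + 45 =-2*t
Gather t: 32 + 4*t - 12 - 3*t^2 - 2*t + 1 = -3*t^2 + 2*t + 21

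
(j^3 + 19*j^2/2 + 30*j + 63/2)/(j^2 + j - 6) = (2*j^2 + 13*j + 21)/(2*(j - 2))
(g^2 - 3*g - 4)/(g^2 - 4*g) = (g + 1)/g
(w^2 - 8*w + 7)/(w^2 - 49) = (w - 1)/(w + 7)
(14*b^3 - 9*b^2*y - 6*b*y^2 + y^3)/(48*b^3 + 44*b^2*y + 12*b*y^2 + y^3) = (7*b^2 - 8*b*y + y^2)/(24*b^2 + 10*b*y + y^2)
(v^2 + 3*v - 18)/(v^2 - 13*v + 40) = (v^2 + 3*v - 18)/(v^2 - 13*v + 40)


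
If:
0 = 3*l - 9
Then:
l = 3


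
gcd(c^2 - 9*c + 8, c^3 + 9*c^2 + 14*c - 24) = c - 1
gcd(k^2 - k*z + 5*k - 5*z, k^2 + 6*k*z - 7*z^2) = -k + z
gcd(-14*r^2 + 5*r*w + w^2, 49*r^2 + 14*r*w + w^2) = 7*r + w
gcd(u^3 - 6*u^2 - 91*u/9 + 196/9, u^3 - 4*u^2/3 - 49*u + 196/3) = u^2 - 25*u/3 + 28/3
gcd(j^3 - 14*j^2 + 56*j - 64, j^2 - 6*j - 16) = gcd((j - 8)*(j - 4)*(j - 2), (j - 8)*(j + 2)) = j - 8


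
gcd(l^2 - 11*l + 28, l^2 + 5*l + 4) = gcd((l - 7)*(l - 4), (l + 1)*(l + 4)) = 1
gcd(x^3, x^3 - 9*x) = x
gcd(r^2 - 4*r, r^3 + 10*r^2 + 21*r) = r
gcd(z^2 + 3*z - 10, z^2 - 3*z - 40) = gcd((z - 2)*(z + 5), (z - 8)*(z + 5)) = z + 5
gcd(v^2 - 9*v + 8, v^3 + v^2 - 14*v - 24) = 1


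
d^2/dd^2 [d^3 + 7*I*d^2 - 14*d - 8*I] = 6*d + 14*I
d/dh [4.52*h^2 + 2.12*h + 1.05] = 9.04*h + 2.12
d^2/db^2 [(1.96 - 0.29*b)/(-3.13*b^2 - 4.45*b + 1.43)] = ((9.6886 - 5.4462*b)*(3.13*b^2 + 4.45*b - 1.43) + (0.29*b - 1.96)*(6.26*b + 4.45)*(12.52*b + 8.9))/(3.13*b^2 + 4.45*b - 1.43)^3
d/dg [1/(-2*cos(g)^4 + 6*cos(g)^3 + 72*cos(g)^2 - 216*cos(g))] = (-4*cos(g)^3 + 9*cos(g)^2 + 72*cos(g) - 108)*sin(g)/(2*(cos(g)^3 - 3*cos(g)^2 - 36*cos(g) + 108)^2*cos(g)^2)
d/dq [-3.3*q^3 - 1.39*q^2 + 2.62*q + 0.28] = -9.9*q^2 - 2.78*q + 2.62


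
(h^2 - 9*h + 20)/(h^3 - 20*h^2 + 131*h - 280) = (h - 4)/(h^2 - 15*h + 56)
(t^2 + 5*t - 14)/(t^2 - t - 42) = (-t^2 - 5*t + 14)/(-t^2 + t + 42)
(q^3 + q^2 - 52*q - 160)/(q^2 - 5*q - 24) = (q^2 + 9*q + 20)/(q + 3)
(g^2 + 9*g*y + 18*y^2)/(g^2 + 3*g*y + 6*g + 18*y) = (g + 6*y)/(g + 6)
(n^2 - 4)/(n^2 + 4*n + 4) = (n - 2)/(n + 2)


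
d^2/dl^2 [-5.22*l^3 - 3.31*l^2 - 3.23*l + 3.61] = -31.32*l - 6.62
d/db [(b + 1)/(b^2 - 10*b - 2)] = (b^2 - 10*b - 2*(b - 5)*(b + 1) - 2)/(-b^2 + 10*b + 2)^2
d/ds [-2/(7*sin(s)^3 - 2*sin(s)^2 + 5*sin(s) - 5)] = 2*(21*sin(s)^2 - 4*sin(s) + 5)*cos(s)/(7*sin(s)^3 - 2*sin(s)^2 + 5*sin(s) - 5)^2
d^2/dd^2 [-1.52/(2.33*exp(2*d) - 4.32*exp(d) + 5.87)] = (-1.52*(4.66*exp(d) - 4.32)*(9.32*exp(d) - 8.64)*exp(d) + (14.1664*exp(d) - 6.5664)*(2.33*exp(2*d) - 4.32*exp(d) + 5.87))*exp(d)/(2.33*exp(2*d) - 4.32*exp(d) + 5.87)^3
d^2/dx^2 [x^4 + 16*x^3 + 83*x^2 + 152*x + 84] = 12*x^2 + 96*x + 166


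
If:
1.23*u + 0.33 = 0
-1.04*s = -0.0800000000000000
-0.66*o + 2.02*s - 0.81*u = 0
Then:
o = 0.56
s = 0.08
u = -0.27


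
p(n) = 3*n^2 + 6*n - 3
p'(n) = 6*n + 6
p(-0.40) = -4.92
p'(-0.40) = 3.60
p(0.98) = 5.76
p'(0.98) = 11.88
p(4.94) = 99.85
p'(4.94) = 35.64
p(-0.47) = -5.16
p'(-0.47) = 3.18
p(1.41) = 11.42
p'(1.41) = 14.46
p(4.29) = 77.95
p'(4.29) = 31.74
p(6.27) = 152.56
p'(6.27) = 43.62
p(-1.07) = -5.99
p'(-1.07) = -0.42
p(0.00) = -3.00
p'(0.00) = 6.00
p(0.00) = -3.00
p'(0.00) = 6.00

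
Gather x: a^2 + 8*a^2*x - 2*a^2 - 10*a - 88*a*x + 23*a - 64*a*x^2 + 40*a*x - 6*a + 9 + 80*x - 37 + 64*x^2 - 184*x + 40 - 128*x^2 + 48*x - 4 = -a^2 + 7*a + x^2*(-64*a - 64) + x*(8*a^2 - 48*a - 56) + 8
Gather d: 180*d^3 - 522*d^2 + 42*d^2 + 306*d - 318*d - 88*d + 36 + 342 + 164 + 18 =180*d^3 - 480*d^2 - 100*d + 560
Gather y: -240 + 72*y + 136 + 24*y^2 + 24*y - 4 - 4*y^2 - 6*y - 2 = 20*y^2 + 90*y - 110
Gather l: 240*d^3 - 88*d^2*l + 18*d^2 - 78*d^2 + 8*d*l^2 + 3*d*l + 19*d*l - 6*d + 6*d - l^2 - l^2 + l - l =240*d^3 - 60*d^2 + l^2*(8*d - 2) + l*(-88*d^2 + 22*d)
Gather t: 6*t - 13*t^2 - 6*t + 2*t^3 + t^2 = 2*t^3 - 12*t^2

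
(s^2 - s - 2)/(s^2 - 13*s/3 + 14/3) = 3*(s + 1)/(3*s - 7)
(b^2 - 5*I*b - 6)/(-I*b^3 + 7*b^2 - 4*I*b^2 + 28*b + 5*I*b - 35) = (I*b^2 + 5*b - 6*I)/(b^3 + b^2*(4 + 7*I) + b*(-5 + 28*I) - 35*I)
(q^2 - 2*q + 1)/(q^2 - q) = (q - 1)/q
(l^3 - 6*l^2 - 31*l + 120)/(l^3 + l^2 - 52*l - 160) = (l - 3)/(l + 4)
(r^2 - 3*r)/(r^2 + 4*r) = (r - 3)/(r + 4)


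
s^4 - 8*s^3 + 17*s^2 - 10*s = s*(s - 5)*(s - 2)*(s - 1)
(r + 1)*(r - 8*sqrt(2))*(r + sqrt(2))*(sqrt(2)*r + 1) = sqrt(2)*r^4 - 13*r^3 + sqrt(2)*r^3 - 23*sqrt(2)*r^2 - 13*r^2 - 23*sqrt(2)*r - 16*r - 16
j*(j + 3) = j^2 + 3*j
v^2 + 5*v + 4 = (v + 1)*(v + 4)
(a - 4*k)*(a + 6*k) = a^2 + 2*a*k - 24*k^2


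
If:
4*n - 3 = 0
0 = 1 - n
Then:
No Solution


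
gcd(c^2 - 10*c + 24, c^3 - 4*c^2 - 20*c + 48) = c - 6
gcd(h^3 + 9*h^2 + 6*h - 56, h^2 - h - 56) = h + 7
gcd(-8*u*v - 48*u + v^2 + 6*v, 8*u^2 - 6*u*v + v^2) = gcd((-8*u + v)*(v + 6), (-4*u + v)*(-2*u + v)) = 1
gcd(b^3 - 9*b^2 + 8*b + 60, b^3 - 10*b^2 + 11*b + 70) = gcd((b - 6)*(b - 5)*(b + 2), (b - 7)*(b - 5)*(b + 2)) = b^2 - 3*b - 10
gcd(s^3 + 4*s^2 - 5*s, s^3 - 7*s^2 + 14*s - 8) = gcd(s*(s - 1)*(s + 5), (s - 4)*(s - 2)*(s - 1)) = s - 1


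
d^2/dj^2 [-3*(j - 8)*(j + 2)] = -6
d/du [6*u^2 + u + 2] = 12*u + 1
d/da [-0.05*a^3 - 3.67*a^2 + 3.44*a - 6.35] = -0.15*a^2 - 7.34*a + 3.44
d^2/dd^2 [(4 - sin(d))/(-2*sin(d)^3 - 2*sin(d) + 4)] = (-2*sin(d)^7 + 18*sin(d)^6 + 5*sin(d)^5 - 33*sin(d)^4 + 35*sin(d)^3 + sin(d)^2 - 22*sin(d) - 2)/(sin(d)^3 + sin(d) - 2)^3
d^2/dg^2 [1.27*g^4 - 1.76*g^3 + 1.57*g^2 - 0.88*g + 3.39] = 15.24*g^2 - 10.56*g + 3.14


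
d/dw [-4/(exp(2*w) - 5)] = 8*exp(2*w)/(exp(2*w) - 5)^2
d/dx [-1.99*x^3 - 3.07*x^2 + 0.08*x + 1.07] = -5.97*x^2 - 6.14*x + 0.08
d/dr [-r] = -1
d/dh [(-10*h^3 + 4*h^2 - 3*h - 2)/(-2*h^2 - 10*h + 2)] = (10*h^4 + 100*h^3 - 53*h^2 + 4*h - 13)/(2*(h^4 + 10*h^3 + 23*h^2 - 10*h + 1))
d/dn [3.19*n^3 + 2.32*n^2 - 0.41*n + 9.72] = 9.57*n^2 + 4.64*n - 0.41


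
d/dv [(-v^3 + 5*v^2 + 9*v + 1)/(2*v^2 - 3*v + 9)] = 2*(-v^4 + 3*v^3 - 30*v^2 + 43*v + 42)/(4*v^4 - 12*v^3 + 45*v^2 - 54*v + 81)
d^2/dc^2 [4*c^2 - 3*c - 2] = 8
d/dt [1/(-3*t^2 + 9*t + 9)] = (2*t - 3)/(3*(-t^2 + 3*t + 3)^2)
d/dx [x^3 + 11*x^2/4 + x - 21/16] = 3*x^2 + 11*x/2 + 1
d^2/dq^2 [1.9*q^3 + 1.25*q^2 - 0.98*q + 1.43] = 11.4*q + 2.5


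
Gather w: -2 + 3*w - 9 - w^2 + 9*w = -w^2 + 12*w - 11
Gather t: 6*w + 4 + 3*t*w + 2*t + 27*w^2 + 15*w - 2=t*(3*w + 2) + 27*w^2 + 21*w + 2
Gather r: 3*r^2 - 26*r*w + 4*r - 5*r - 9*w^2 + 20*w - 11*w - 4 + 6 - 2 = 3*r^2 + r*(-26*w - 1) - 9*w^2 + 9*w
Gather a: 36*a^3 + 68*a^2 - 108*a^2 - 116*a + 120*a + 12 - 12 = 36*a^3 - 40*a^2 + 4*a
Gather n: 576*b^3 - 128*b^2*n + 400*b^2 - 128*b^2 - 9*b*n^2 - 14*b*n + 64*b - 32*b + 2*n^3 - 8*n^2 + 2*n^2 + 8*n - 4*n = 576*b^3 + 272*b^2 + 32*b + 2*n^3 + n^2*(-9*b - 6) + n*(-128*b^2 - 14*b + 4)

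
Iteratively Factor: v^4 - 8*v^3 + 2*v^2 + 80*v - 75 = (v - 5)*(v^3 - 3*v^2 - 13*v + 15) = (v - 5)*(v + 3)*(v^2 - 6*v + 5) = (v - 5)^2*(v + 3)*(v - 1)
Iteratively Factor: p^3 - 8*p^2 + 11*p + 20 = (p - 5)*(p^2 - 3*p - 4) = (p - 5)*(p + 1)*(p - 4)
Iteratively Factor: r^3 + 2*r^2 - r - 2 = (r - 1)*(r^2 + 3*r + 2) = (r - 1)*(r + 2)*(r + 1)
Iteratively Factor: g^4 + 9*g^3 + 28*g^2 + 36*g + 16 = (g + 2)*(g^3 + 7*g^2 + 14*g + 8) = (g + 1)*(g + 2)*(g^2 + 6*g + 8) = (g + 1)*(g + 2)*(g + 4)*(g + 2)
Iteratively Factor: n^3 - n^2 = (n)*(n^2 - n) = n^2*(n - 1)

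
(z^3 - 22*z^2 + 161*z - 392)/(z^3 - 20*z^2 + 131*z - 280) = (z - 7)/(z - 5)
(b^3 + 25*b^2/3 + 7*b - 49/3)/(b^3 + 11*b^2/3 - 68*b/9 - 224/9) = 3*(b^2 + 6*b - 7)/(3*b^2 + 4*b - 32)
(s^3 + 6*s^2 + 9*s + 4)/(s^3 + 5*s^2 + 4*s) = (s + 1)/s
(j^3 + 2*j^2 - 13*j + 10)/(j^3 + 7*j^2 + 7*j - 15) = (j - 2)/(j + 3)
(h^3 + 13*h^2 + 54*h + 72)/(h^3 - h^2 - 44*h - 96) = (h + 6)/(h - 8)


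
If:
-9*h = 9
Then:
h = -1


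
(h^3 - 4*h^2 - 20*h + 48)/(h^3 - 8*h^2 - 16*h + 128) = (h^2 - 8*h + 12)/(h^2 - 12*h + 32)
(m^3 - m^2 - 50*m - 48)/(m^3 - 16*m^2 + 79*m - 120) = (m^2 + 7*m + 6)/(m^2 - 8*m + 15)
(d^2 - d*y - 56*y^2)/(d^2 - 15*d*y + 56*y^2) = (-d - 7*y)/(-d + 7*y)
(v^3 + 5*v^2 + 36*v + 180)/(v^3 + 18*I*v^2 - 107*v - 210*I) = (v^2 + v*(5 - 6*I) - 30*I)/(v^2 + 12*I*v - 35)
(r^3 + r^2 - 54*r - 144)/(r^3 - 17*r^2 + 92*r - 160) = (r^2 + 9*r + 18)/(r^2 - 9*r + 20)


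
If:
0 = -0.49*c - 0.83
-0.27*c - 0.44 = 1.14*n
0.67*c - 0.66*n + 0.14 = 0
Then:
No Solution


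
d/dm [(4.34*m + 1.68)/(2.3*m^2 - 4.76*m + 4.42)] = (-9.982*m^2 - 7.728*m + 27.1796)/(5.29*m^4 - 21.896*m^3 + 42.9896*m^2 - 42.0784*m + 19.5364)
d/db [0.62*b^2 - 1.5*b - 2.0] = 1.24*b - 1.5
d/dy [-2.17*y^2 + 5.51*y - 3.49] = 5.51 - 4.34*y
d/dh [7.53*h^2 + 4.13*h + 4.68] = 15.06*h + 4.13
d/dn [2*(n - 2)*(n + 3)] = 4*n + 2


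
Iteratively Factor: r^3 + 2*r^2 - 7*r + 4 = (r - 1)*(r^2 + 3*r - 4) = (r - 1)^2*(r + 4)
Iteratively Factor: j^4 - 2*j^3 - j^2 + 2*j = (j - 2)*(j^3 - j) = (j - 2)*(j - 1)*(j^2 + j) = j*(j - 2)*(j - 1)*(j + 1)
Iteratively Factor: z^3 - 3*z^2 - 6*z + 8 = (z - 4)*(z^2 + z - 2) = (z - 4)*(z - 1)*(z + 2)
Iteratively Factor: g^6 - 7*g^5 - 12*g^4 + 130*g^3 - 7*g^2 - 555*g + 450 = (g - 5)*(g^5 - 2*g^4 - 22*g^3 + 20*g^2 + 93*g - 90) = (g - 5)*(g - 2)*(g^4 - 22*g^2 - 24*g + 45) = (g - 5)*(g - 2)*(g + 3)*(g^3 - 3*g^2 - 13*g + 15) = (g - 5)^2*(g - 2)*(g + 3)*(g^2 + 2*g - 3) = (g - 5)^2*(g - 2)*(g - 1)*(g + 3)*(g + 3)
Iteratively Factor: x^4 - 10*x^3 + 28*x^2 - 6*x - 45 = (x - 5)*(x^3 - 5*x^2 + 3*x + 9) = (x - 5)*(x + 1)*(x^2 - 6*x + 9) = (x - 5)*(x - 3)*(x + 1)*(x - 3)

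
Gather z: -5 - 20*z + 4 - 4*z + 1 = -24*z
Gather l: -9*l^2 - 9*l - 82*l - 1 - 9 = -9*l^2 - 91*l - 10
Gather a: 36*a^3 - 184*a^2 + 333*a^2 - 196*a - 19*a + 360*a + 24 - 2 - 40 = 36*a^3 + 149*a^2 + 145*a - 18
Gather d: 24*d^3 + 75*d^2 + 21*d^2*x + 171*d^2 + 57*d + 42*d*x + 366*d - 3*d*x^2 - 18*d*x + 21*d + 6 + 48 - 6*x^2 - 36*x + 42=24*d^3 + d^2*(21*x + 246) + d*(-3*x^2 + 24*x + 444) - 6*x^2 - 36*x + 96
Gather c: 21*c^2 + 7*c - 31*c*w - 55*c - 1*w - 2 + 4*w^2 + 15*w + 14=21*c^2 + c*(-31*w - 48) + 4*w^2 + 14*w + 12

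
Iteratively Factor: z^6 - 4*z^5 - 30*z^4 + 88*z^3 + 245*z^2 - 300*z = (z - 5)*(z^5 + z^4 - 25*z^3 - 37*z^2 + 60*z) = (z - 5)*(z + 3)*(z^4 - 2*z^3 - 19*z^2 + 20*z) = (z - 5)*(z + 3)*(z + 4)*(z^3 - 6*z^2 + 5*z) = (z - 5)*(z - 1)*(z + 3)*(z + 4)*(z^2 - 5*z) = z*(z - 5)*(z - 1)*(z + 3)*(z + 4)*(z - 5)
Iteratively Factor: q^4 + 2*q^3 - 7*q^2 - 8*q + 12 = (q - 1)*(q^3 + 3*q^2 - 4*q - 12) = (q - 2)*(q - 1)*(q^2 + 5*q + 6) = (q - 2)*(q - 1)*(q + 2)*(q + 3)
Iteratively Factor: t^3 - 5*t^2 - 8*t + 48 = (t - 4)*(t^2 - t - 12) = (t - 4)^2*(t + 3)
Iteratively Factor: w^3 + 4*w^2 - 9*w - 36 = (w + 4)*(w^2 - 9) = (w + 3)*(w + 4)*(w - 3)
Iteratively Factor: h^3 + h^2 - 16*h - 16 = (h + 4)*(h^2 - 3*h - 4) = (h + 1)*(h + 4)*(h - 4)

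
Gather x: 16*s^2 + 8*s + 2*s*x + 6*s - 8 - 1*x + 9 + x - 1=16*s^2 + 2*s*x + 14*s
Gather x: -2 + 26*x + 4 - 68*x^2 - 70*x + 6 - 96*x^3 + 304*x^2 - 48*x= -96*x^3 + 236*x^2 - 92*x + 8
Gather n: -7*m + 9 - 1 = 8 - 7*m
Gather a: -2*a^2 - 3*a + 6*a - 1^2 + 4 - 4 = -2*a^2 + 3*a - 1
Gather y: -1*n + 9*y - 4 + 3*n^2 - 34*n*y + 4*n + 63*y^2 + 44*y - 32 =3*n^2 + 3*n + 63*y^2 + y*(53 - 34*n) - 36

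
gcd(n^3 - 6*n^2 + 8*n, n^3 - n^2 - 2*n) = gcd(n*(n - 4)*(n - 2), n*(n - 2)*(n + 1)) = n^2 - 2*n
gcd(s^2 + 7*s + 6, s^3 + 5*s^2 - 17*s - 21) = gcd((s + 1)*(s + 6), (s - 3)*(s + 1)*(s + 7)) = s + 1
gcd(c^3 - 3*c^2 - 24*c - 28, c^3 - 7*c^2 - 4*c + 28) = c^2 - 5*c - 14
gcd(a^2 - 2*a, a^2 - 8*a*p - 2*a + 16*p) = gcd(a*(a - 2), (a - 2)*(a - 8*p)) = a - 2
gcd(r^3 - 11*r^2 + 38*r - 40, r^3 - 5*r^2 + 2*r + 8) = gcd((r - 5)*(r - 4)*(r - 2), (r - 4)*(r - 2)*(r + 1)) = r^2 - 6*r + 8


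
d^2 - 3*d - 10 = (d - 5)*(d + 2)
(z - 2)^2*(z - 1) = z^3 - 5*z^2 + 8*z - 4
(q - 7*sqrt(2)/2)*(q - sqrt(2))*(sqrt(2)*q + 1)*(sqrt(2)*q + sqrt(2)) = 2*q^4 - 8*sqrt(2)*q^3 + 2*q^3 - 8*sqrt(2)*q^2 + 5*q^2 + 5*q + 7*sqrt(2)*q + 7*sqrt(2)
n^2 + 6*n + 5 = (n + 1)*(n + 5)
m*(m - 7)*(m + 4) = m^3 - 3*m^2 - 28*m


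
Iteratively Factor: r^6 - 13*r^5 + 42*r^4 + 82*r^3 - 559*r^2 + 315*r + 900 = (r - 3)*(r^5 - 10*r^4 + 12*r^3 + 118*r^2 - 205*r - 300) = (r - 4)*(r - 3)*(r^4 - 6*r^3 - 12*r^2 + 70*r + 75) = (r - 4)*(r - 3)*(r + 1)*(r^3 - 7*r^2 - 5*r + 75) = (r - 4)*(r - 3)*(r + 1)*(r + 3)*(r^2 - 10*r + 25) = (r - 5)*(r - 4)*(r - 3)*(r + 1)*(r + 3)*(r - 5)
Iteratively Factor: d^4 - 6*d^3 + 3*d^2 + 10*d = (d + 1)*(d^3 - 7*d^2 + 10*d) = d*(d + 1)*(d^2 - 7*d + 10) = d*(d - 2)*(d + 1)*(d - 5)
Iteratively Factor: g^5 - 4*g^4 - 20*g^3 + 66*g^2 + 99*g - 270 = (g - 5)*(g^4 + g^3 - 15*g^2 - 9*g + 54) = (g - 5)*(g + 3)*(g^3 - 2*g^2 - 9*g + 18) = (g - 5)*(g + 3)^2*(g^2 - 5*g + 6) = (g - 5)*(g - 3)*(g + 3)^2*(g - 2)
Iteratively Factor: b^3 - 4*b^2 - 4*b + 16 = (b + 2)*(b^2 - 6*b + 8) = (b - 2)*(b + 2)*(b - 4)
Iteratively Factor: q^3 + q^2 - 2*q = (q - 1)*(q^2 + 2*q) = q*(q - 1)*(q + 2)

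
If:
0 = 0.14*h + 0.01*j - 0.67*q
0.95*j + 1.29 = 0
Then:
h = 4.78571428571429*q + 0.0969924812030075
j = -1.36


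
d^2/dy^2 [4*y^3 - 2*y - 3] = 24*y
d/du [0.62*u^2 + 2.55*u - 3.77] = 1.24*u + 2.55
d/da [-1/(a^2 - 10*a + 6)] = 2*(a - 5)/(a^2 - 10*a + 6)^2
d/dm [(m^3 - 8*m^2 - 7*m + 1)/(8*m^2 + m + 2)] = (8*m^4 + 2*m^3 + 54*m^2 - 48*m - 15)/(64*m^4 + 16*m^3 + 33*m^2 + 4*m + 4)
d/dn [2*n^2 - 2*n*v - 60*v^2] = 4*n - 2*v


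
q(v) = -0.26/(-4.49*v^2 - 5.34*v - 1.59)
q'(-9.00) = 0.00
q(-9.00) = 0.00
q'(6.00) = -0.00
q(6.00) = 0.00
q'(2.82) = -0.00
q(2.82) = 0.00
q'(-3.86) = 0.00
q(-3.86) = 0.01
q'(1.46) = -0.01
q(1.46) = 0.01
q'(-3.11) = 0.01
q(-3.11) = 0.01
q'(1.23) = -0.02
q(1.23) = 0.02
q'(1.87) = -0.01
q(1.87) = 0.01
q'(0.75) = -0.05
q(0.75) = 0.03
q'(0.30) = -0.16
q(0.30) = 0.07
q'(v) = -0.26*(8.98*v + 5.34)/(-4.49*v^2 - 5.34*v - 1.59)^2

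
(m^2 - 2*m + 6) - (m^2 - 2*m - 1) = 7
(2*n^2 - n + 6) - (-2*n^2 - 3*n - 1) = 4*n^2 + 2*n + 7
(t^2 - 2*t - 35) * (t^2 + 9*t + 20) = t^4 + 7*t^3 - 33*t^2 - 355*t - 700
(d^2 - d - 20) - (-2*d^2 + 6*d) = 3*d^2 - 7*d - 20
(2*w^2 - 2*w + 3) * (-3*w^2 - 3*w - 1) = -6*w^4 - 5*w^2 - 7*w - 3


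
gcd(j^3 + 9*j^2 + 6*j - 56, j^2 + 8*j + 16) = j + 4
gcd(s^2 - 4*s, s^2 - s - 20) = 1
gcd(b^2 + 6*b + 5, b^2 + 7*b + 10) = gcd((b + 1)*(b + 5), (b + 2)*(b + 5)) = b + 5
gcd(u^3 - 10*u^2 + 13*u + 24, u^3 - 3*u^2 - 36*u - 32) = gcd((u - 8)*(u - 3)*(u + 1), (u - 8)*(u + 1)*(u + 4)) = u^2 - 7*u - 8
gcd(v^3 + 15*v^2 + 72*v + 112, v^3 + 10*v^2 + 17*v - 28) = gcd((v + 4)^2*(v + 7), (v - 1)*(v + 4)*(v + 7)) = v^2 + 11*v + 28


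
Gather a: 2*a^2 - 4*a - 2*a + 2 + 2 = 2*a^2 - 6*a + 4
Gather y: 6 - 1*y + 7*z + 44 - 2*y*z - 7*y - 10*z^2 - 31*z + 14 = y*(-2*z - 8) - 10*z^2 - 24*z + 64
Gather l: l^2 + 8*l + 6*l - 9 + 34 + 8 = l^2 + 14*l + 33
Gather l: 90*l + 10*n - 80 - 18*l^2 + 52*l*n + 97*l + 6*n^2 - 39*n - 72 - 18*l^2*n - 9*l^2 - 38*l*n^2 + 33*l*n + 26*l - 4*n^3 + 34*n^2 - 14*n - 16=l^2*(-18*n - 27) + l*(-38*n^2 + 85*n + 213) - 4*n^3 + 40*n^2 - 43*n - 168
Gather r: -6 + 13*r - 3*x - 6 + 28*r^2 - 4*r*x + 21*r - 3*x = 28*r^2 + r*(34 - 4*x) - 6*x - 12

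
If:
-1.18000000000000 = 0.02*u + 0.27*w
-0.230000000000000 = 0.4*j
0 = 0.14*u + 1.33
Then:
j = -0.58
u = -9.50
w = -3.67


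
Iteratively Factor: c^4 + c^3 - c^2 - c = (c + 1)*(c^3 - c) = (c + 1)^2*(c^2 - c) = c*(c + 1)^2*(c - 1)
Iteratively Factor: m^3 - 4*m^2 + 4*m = (m - 2)*(m^2 - 2*m) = (m - 2)^2*(m)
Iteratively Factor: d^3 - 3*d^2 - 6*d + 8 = (d + 2)*(d^2 - 5*d + 4) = (d - 4)*(d + 2)*(d - 1)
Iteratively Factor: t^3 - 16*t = (t + 4)*(t^2 - 4*t) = (t - 4)*(t + 4)*(t)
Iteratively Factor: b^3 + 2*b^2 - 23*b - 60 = (b + 3)*(b^2 - b - 20) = (b + 3)*(b + 4)*(b - 5)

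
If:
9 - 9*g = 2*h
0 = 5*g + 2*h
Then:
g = 9/4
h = -45/8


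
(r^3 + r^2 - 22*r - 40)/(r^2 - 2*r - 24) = (r^2 - 3*r - 10)/(r - 6)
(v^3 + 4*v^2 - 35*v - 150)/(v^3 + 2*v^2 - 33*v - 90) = (v + 5)/(v + 3)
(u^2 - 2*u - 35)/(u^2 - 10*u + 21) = (u + 5)/(u - 3)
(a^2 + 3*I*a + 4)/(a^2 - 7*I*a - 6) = (a + 4*I)/(a - 6*I)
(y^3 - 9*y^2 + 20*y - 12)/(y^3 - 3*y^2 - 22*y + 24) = (y - 2)/(y + 4)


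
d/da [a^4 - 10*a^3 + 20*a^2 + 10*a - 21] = 4*a^3 - 30*a^2 + 40*a + 10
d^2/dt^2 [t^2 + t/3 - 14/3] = 2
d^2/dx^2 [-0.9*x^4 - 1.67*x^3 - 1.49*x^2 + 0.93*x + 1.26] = -10.8*x^2 - 10.02*x - 2.98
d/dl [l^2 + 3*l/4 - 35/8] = 2*l + 3/4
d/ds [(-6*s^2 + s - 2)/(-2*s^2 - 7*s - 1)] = (44*s^2 + 4*s - 15)/(4*s^4 + 28*s^3 + 53*s^2 + 14*s + 1)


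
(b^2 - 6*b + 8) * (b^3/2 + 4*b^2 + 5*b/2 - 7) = b^5/2 + b^4 - 35*b^3/2 + 10*b^2 + 62*b - 56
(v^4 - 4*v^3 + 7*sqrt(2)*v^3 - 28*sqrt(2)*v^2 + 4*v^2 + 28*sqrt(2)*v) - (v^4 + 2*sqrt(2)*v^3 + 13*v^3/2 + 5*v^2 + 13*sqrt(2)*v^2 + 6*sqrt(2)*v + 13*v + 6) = -21*v^3/2 + 5*sqrt(2)*v^3 - 41*sqrt(2)*v^2 - v^2 - 13*v + 22*sqrt(2)*v - 6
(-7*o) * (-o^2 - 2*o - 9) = 7*o^3 + 14*o^2 + 63*o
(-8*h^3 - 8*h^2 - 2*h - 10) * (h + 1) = -8*h^4 - 16*h^3 - 10*h^2 - 12*h - 10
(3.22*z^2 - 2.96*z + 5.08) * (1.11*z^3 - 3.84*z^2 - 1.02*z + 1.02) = 3.5742*z^5 - 15.6504*z^4 + 13.7208*z^3 - 13.2036*z^2 - 8.2008*z + 5.1816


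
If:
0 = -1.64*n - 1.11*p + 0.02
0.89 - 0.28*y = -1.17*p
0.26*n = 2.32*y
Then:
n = 0.52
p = -0.75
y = 0.06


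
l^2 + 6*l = l*(l + 6)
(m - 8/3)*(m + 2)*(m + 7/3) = m^3 + 5*m^2/3 - 62*m/9 - 112/9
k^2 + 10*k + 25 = (k + 5)^2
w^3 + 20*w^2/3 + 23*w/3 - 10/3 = (w - 1/3)*(w + 2)*(w + 5)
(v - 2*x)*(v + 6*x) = v^2 + 4*v*x - 12*x^2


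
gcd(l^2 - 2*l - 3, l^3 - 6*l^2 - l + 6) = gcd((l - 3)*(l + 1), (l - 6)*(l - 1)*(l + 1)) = l + 1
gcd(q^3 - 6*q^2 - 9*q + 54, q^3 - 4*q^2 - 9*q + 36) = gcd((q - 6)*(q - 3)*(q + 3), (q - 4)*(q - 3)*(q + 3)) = q^2 - 9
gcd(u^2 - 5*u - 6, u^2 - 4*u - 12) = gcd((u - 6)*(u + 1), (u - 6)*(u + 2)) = u - 6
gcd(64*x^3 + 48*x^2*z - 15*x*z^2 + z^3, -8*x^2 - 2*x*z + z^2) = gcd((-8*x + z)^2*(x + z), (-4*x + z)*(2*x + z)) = 1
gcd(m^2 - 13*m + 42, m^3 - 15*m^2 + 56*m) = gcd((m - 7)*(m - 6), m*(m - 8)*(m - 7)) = m - 7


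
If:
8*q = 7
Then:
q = 7/8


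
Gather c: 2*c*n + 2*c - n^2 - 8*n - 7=c*(2*n + 2) - n^2 - 8*n - 7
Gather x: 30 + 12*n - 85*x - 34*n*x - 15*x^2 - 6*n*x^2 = 12*n + x^2*(-6*n - 15) + x*(-34*n - 85) + 30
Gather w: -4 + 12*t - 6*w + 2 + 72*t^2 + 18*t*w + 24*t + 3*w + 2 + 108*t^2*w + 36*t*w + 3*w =72*t^2 + 36*t + w*(108*t^2 + 54*t)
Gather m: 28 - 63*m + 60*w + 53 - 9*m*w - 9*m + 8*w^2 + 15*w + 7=m*(-9*w - 72) + 8*w^2 + 75*w + 88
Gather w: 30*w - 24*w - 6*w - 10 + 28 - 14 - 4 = 0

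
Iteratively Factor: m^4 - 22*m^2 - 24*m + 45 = (m + 3)*(m^3 - 3*m^2 - 13*m + 15) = (m - 1)*(m + 3)*(m^2 - 2*m - 15) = (m - 5)*(m - 1)*(m + 3)*(m + 3)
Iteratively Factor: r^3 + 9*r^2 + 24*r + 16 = (r + 4)*(r^2 + 5*r + 4) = (r + 1)*(r + 4)*(r + 4)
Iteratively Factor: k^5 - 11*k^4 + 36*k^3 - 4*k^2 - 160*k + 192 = (k - 4)*(k^4 - 7*k^3 + 8*k^2 + 28*k - 48) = (k - 4)^2*(k^3 - 3*k^2 - 4*k + 12) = (k - 4)^2*(k - 2)*(k^2 - k - 6) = (k - 4)^2*(k - 3)*(k - 2)*(k + 2)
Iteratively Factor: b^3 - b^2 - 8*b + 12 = (b + 3)*(b^2 - 4*b + 4) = (b - 2)*(b + 3)*(b - 2)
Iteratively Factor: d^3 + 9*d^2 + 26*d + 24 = (d + 3)*(d^2 + 6*d + 8) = (d + 3)*(d + 4)*(d + 2)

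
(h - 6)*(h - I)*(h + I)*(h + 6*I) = h^4 - 6*h^3 + 6*I*h^3 + h^2 - 36*I*h^2 - 6*h + 6*I*h - 36*I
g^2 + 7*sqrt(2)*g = g*(g + 7*sqrt(2))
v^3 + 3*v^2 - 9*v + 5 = (v - 1)^2*(v + 5)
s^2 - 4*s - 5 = (s - 5)*(s + 1)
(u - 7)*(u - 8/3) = u^2 - 29*u/3 + 56/3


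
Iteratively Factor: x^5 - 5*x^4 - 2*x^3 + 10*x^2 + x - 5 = (x - 1)*(x^4 - 4*x^3 - 6*x^2 + 4*x + 5) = (x - 1)*(x + 1)*(x^3 - 5*x^2 - x + 5) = (x - 1)*(x + 1)^2*(x^2 - 6*x + 5) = (x - 5)*(x - 1)*(x + 1)^2*(x - 1)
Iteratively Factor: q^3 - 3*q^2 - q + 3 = (q - 1)*(q^2 - 2*q - 3) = (q - 1)*(q + 1)*(q - 3)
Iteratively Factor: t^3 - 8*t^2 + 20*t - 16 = (t - 4)*(t^2 - 4*t + 4) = (t - 4)*(t - 2)*(t - 2)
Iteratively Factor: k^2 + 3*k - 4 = (k + 4)*(k - 1)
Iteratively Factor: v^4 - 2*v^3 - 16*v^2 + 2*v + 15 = (v + 3)*(v^3 - 5*v^2 - v + 5) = (v - 5)*(v + 3)*(v^2 - 1) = (v - 5)*(v - 1)*(v + 3)*(v + 1)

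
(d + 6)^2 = d^2 + 12*d + 36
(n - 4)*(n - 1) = n^2 - 5*n + 4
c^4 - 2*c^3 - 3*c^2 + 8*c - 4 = (c - 2)*(c - 1)^2*(c + 2)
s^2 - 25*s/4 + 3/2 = (s - 6)*(s - 1/4)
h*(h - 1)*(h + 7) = h^3 + 6*h^2 - 7*h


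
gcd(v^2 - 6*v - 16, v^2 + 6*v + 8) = v + 2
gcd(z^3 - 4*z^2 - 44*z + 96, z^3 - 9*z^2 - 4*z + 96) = z - 8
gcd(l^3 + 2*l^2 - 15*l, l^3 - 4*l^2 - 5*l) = l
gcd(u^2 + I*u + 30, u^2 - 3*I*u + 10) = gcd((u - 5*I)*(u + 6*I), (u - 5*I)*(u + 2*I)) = u - 5*I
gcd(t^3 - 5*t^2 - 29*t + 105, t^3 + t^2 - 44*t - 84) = t - 7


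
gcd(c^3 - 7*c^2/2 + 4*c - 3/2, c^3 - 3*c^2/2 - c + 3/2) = c^2 - 5*c/2 + 3/2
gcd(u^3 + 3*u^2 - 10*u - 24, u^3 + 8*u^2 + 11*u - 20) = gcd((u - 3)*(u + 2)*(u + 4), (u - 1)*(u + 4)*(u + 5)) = u + 4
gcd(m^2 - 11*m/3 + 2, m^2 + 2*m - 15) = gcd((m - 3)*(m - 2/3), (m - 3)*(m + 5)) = m - 3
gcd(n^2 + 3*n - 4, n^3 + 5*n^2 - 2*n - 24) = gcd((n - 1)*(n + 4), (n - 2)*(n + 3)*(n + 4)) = n + 4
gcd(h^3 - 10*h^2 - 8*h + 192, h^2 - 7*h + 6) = h - 6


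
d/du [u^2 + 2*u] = 2*u + 2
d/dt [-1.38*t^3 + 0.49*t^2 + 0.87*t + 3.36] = -4.14*t^2 + 0.98*t + 0.87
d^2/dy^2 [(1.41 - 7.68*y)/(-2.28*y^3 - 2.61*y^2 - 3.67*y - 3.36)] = (239.542272*y^5 + 186.255936*y^4 - 158.142528*y^3 - 834.43959*y^2 - 420.328602*y - 202.659258)/(11.852352*y^9 + 40.703472*y^8 + 103.829148*y^7 + 201.216069*y^6 + 287.096625*y^5 + 342.818271*y^4 + 319.758319*y^3 + 224.16408*y^2 + 124.298496*y + 37.933056)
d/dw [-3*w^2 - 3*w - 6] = -6*w - 3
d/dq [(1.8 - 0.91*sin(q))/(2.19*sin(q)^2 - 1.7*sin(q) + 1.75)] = (1.9929*sin(q)^2 - 7.884*sin(q) + 1.4675)*cos(q)/(4.7961*sin(q)^4 - 7.446*sin(q)^3 + 10.555*sin(q)^2 - 5.95*sin(q) + 3.0625)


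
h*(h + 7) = h^2 + 7*h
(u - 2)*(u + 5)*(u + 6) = u^3 + 9*u^2 + 8*u - 60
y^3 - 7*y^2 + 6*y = y*(y - 6)*(y - 1)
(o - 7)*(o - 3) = o^2 - 10*o + 21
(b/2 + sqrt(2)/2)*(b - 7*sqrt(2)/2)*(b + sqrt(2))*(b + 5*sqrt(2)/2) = b^4/2 + sqrt(2)*b^3/2 - 39*b^2/4 - 37*sqrt(2)*b/2 - 35/2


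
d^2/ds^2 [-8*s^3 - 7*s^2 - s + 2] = -48*s - 14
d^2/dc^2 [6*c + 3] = 0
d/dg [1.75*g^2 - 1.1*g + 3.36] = 3.5*g - 1.1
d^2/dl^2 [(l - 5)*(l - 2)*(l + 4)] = 6*l - 6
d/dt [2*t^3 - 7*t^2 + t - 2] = 6*t^2 - 14*t + 1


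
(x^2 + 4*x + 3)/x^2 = 1 + 4/x + 3/x^2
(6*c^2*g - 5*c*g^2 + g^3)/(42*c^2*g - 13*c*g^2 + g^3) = (6*c^2 - 5*c*g + g^2)/(42*c^2 - 13*c*g + g^2)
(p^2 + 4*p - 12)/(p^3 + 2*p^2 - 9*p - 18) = (p^2 + 4*p - 12)/(p^3 + 2*p^2 - 9*p - 18)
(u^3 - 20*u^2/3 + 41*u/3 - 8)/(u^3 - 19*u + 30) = (3*u^2 - 11*u + 8)/(3*(u^2 + 3*u - 10))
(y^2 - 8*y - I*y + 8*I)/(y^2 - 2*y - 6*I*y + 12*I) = (y^2 - 8*y - I*y + 8*I)/(y^2 - 2*y - 6*I*y + 12*I)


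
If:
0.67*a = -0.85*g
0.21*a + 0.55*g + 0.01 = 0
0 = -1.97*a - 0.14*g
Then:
No Solution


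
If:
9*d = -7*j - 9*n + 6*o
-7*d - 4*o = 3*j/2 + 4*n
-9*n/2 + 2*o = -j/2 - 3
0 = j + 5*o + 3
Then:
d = 124/517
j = -576/517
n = 194/517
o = -195/517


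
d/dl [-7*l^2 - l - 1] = -14*l - 1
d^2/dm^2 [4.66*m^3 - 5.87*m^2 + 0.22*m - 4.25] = 27.96*m - 11.74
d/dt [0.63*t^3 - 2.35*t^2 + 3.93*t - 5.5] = 1.89*t^2 - 4.7*t + 3.93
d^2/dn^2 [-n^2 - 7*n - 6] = -2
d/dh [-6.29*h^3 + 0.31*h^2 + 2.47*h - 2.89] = -18.87*h^2 + 0.62*h + 2.47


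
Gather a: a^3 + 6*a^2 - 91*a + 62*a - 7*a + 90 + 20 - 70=a^3 + 6*a^2 - 36*a + 40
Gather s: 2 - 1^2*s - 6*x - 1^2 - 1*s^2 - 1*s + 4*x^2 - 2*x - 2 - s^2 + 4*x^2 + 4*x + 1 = -2*s^2 - 2*s + 8*x^2 - 4*x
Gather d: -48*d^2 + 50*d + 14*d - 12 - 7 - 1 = -48*d^2 + 64*d - 20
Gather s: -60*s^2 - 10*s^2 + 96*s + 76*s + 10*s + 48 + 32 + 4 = -70*s^2 + 182*s + 84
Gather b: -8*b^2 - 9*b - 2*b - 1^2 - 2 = -8*b^2 - 11*b - 3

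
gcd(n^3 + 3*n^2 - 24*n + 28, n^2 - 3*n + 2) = n - 2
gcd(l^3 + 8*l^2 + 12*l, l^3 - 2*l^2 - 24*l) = l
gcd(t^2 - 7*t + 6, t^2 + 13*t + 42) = 1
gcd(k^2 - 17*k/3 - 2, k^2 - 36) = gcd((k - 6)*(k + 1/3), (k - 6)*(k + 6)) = k - 6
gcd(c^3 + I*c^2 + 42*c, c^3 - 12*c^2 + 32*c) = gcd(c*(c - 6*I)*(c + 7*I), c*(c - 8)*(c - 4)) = c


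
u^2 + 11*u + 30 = (u + 5)*(u + 6)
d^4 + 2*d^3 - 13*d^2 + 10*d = d*(d - 2)*(d - 1)*(d + 5)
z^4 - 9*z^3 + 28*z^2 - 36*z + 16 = (z - 4)*(z - 2)^2*(z - 1)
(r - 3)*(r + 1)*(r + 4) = r^3 + 2*r^2 - 11*r - 12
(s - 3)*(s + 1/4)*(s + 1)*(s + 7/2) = s^4 + 7*s^3/4 - 77*s^2/8 - 13*s - 21/8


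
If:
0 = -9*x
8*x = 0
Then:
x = 0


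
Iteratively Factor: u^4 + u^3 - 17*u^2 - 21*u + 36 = (u - 4)*(u^3 + 5*u^2 + 3*u - 9) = (u - 4)*(u + 3)*(u^2 + 2*u - 3) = (u - 4)*(u + 3)^2*(u - 1)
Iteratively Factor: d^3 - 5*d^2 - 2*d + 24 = (d + 2)*(d^2 - 7*d + 12) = (d - 4)*(d + 2)*(d - 3)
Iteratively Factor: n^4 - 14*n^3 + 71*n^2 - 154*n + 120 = (n - 2)*(n^3 - 12*n^2 + 47*n - 60) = (n - 5)*(n - 2)*(n^2 - 7*n + 12) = (n - 5)*(n - 3)*(n - 2)*(n - 4)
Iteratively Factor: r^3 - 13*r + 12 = (r + 4)*(r^2 - 4*r + 3) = (r - 3)*(r + 4)*(r - 1)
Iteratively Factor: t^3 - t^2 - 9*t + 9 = (t + 3)*(t^2 - 4*t + 3) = (t - 3)*(t + 3)*(t - 1)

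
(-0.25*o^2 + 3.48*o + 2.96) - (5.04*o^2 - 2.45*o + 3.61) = -5.29*o^2 + 5.93*o - 0.65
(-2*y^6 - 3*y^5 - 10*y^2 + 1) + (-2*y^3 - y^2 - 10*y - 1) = -2*y^6 - 3*y^5 - 2*y^3 - 11*y^2 - 10*y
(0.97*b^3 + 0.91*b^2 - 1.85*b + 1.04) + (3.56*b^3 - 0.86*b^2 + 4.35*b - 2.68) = 4.53*b^3 + 0.05*b^2 + 2.5*b - 1.64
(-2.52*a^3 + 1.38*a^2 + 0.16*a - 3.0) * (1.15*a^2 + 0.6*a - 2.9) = -2.898*a^5 + 0.0749999999999997*a^4 + 8.32*a^3 - 7.356*a^2 - 2.264*a + 8.7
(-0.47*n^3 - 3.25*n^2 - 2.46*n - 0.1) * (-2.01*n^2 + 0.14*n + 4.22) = 0.9447*n^5 + 6.4667*n^4 + 2.5062*n^3 - 13.8584*n^2 - 10.3952*n - 0.422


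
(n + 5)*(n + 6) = n^2 + 11*n + 30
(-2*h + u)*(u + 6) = -2*h*u - 12*h + u^2 + 6*u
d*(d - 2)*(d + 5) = d^3 + 3*d^2 - 10*d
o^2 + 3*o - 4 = (o - 1)*(o + 4)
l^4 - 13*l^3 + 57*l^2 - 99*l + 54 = (l - 6)*(l - 3)^2*(l - 1)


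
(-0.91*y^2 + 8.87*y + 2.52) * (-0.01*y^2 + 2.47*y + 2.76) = 0.0091*y^4 - 2.3364*y^3 + 19.3721*y^2 + 30.7056*y + 6.9552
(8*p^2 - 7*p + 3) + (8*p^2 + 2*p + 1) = 16*p^2 - 5*p + 4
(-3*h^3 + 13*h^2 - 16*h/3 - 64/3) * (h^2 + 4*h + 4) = -3*h^5 + h^4 + 104*h^3/3 + 28*h^2/3 - 320*h/3 - 256/3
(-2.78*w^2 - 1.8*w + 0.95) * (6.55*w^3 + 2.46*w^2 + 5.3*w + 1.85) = -18.209*w^5 - 18.6288*w^4 - 12.9395*w^3 - 12.346*w^2 + 1.705*w + 1.7575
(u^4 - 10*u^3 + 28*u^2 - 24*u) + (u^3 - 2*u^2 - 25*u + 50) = u^4 - 9*u^3 + 26*u^2 - 49*u + 50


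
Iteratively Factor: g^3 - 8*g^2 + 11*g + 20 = (g + 1)*(g^2 - 9*g + 20) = (g - 4)*(g + 1)*(g - 5)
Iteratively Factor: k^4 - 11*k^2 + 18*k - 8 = (k - 2)*(k^3 + 2*k^2 - 7*k + 4) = (k - 2)*(k - 1)*(k^2 + 3*k - 4) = (k - 2)*(k - 1)^2*(k + 4)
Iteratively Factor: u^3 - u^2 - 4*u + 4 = (u - 2)*(u^2 + u - 2) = (u - 2)*(u - 1)*(u + 2)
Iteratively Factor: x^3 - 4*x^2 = (x)*(x^2 - 4*x) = x*(x - 4)*(x)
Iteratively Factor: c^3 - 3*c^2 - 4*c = (c + 1)*(c^2 - 4*c) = c*(c + 1)*(c - 4)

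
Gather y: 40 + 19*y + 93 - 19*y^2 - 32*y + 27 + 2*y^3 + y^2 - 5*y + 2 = 2*y^3 - 18*y^2 - 18*y + 162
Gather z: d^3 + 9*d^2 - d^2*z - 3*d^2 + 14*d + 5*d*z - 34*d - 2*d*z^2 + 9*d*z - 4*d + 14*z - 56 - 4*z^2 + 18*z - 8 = d^3 + 6*d^2 - 24*d + z^2*(-2*d - 4) + z*(-d^2 + 14*d + 32) - 64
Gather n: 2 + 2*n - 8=2*n - 6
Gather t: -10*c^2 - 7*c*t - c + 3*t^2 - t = -10*c^2 - c + 3*t^2 + t*(-7*c - 1)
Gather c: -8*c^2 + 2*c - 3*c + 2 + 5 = -8*c^2 - c + 7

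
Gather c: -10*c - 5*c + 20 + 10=30 - 15*c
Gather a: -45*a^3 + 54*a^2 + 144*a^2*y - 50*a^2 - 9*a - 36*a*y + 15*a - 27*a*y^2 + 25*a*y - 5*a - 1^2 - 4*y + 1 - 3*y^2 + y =-45*a^3 + a^2*(144*y + 4) + a*(-27*y^2 - 11*y + 1) - 3*y^2 - 3*y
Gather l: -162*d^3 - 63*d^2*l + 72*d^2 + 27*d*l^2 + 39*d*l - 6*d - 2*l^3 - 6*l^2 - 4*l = -162*d^3 + 72*d^2 - 6*d - 2*l^3 + l^2*(27*d - 6) + l*(-63*d^2 + 39*d - 4)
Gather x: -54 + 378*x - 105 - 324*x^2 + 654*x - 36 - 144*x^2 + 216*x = -468*x^2 + 1248*x - 195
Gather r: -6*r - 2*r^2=-2*r^2 - 6*r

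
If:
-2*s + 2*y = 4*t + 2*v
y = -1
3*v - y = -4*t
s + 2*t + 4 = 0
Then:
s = 1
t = -5/2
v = 3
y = -1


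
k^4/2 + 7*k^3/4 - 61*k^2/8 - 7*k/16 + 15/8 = (k/2 + 1/4)*(k - 5/2)*(k - 1/2)*(k + 6)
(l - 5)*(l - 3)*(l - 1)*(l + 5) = l^4 - 4*l^3 - 22*l^2 + 100*l - 75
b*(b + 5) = b^2 + 5*b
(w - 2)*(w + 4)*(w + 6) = w^3 + 8*w^2 + 4*w - 48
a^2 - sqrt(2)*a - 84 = (a - 7*sqrt(2))*(a + 6*sqrt(2))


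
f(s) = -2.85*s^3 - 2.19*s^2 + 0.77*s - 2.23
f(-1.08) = -2.03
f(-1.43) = 0.52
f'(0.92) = -10.50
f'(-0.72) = -0.51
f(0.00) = -2.23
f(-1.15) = -1.68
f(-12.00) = 4597.97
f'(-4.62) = -161.49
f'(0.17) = -0.22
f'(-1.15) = -5.50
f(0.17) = -2.18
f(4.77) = -357.70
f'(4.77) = -214.66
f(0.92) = -5.59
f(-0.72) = -2.86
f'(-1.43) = -10.45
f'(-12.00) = -1177.87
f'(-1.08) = -4.47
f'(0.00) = 0.77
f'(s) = -8.55*s^2 - 4.38*s + 0.77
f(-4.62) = 228.51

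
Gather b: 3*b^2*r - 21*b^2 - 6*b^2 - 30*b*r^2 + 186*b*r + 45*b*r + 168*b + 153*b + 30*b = b^2*(3*r - 27) + b*(-30*r^2 + 231*r + 351)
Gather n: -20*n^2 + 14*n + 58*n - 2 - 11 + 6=-20*n^2 + 72*n - 7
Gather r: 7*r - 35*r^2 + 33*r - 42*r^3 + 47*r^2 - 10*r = -42*r^3 + 12*r^2 + 30*r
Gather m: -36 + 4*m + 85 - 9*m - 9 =40 - 5*m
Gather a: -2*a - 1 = -2*a - 1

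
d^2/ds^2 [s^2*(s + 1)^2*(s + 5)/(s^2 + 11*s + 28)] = 2*(3*s^7 + 95*s^6 + 1209*s^5 + 7749*s^4 + 26056*s^3 + 42672*s^2 + 25872*s + 3920)/(s^6 + 33*s^5 + 447*s^4 + 3179*s^3 + 12516*s^2 + 25872*s + 21952)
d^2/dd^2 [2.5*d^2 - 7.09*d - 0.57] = 5.00000000000000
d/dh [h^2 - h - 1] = 2*h - 1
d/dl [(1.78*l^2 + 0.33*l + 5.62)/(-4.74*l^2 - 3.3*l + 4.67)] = (-4.3098*l^2 + 69.9028*l + 20.0871)/(22.4676*l^4 + 31.284*l^3 - 33.3816*l^2 - 30.822*l + 21.8089)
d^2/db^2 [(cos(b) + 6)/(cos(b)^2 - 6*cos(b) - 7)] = (9*sin(b)^4*cos(b) + 30*sin(b)^4 - 366*sin(b)^2 - 161*cos(b)/2 - 15*cos(3*b) - cos(5*b)/2 - 96)/(sin(b)^2 + 6*cos(b) + 6)^3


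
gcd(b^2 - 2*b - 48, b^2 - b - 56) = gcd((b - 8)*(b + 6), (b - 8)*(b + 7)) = b - 8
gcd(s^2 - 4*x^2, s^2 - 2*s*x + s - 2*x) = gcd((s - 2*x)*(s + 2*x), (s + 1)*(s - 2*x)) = -s + 2*x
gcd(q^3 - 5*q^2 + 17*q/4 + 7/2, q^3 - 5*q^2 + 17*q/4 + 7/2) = q^3 - 5*q^2 + 17*q/4 + 7/2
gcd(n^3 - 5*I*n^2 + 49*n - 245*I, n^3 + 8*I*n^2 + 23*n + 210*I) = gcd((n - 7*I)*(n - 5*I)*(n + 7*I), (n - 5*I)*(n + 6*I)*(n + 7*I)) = n^2 + 2*I*n + 35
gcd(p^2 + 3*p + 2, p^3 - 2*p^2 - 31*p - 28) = p + 1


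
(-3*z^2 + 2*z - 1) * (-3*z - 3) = 9*z^3 + 3*z^2 - 3*z + 3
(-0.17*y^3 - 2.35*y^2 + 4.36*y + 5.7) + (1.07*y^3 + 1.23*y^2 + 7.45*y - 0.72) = 0.9*y^3 - 1.12*y^2 + 11.81*y + 4.98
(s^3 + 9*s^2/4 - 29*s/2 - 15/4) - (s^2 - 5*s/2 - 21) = s^3 + 5*s^2/4 - 12*s + 69/4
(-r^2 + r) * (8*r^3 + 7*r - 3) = -8*r^5 + 8*r^4 - 7*r^3 + 10*r^2 - 3*r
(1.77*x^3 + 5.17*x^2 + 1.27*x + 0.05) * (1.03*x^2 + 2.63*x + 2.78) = 1.8231*x^5 + 9.9802*x^4 + 19.8258*x^3 + 17.7642*x^2 + 3.6621*x + 0.139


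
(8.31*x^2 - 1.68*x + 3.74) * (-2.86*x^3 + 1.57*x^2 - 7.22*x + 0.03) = -23.7666*x^5 + 17.8515*x^4 - 73.3322*x^3 + 18.2507*x^2 - 27.0532*x + 0.1122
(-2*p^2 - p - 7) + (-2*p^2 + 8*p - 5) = -4*p^2 + 7*p - 12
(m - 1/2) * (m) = m^2 - m/2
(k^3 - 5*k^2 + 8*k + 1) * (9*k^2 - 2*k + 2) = 9*k^5 - 47*k^4 + 84*k^3 - 17*k^2 + 14*k + 2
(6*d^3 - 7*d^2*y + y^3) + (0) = 6*d^3 - 7*d^2*y + y^3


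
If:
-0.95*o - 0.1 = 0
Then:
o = -0.11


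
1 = 1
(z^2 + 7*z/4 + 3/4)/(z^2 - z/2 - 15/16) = 4*(z + 1)/(4*z - 5)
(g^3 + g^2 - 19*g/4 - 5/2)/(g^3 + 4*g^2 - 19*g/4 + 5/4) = (4*g^3 + 4*g^2 - 19*g - 10)/(4*g^3 + 16*g^2 - 19*g + 5)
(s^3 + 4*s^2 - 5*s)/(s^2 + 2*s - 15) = s*(s - 1)/(s - 3)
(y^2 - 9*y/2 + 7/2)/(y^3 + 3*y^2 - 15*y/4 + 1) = 2*(2*y^2 - 9*y + 7)/(4*y^3 + 12*y^2 - 15*y + 4)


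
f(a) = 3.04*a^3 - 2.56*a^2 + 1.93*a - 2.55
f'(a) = 9.12*a^2 - 5.12*a + 1.93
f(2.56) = 36.62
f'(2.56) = 48.59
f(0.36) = -2.05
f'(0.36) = 1.27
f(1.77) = 9.70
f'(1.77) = 21.44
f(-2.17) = -49.86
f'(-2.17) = 55.99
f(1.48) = 4.55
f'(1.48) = 14.33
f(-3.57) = -180.38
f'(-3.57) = 136.44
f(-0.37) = -3.77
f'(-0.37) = 5.07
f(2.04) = 16.54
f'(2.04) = 29.44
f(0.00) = -2.55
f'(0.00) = 1.93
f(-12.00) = -5647.47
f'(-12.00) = 1376.65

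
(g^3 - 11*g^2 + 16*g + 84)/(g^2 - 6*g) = g - 5 - 14/g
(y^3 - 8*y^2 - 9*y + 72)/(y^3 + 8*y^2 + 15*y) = (y^2 - 11*y + 24)/(y*(y + 5))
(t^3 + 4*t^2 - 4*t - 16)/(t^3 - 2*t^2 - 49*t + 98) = (t^2 + 6*t + 8)/(t^2 - 49)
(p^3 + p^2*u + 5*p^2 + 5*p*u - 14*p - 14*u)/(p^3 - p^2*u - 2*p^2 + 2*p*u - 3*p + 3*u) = (p^3 + p^2*u + 5*p^2 + 5*p*u - 14*p - 14*u)/(p^3 - p^2*u - 2*p^2 + 2*p*u - 3*p + 3*u)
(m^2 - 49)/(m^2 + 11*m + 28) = (m - 7)/(m + 4)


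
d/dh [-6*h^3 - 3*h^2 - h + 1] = -18*h^2 - 6*h - 1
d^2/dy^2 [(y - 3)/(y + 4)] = -14/(y + 4)^3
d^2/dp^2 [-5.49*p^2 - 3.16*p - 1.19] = -10.9800000000000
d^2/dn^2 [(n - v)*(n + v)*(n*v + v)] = 2*v*(3*n + 1)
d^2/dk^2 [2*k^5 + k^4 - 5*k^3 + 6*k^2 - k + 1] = 40*k^3 + 12*k^2 - 30*k + 12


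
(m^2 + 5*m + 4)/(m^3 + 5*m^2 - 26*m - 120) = (m + 1)/(m^2 + m - 30)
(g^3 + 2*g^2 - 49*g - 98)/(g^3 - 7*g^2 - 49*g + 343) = (g + 2)/(g - 7)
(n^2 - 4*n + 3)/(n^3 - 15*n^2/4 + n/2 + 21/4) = 4*(n - 1)/(4*n^2 - 3*n - 7)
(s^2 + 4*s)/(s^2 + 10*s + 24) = s/(s + 6)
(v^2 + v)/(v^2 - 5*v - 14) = v*(v + 1)/(v^2 - 5*v - 14)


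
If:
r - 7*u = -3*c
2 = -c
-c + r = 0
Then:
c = -2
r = -2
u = -8/7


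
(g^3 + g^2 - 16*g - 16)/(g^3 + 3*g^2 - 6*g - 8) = (g - 4)/(g - 2)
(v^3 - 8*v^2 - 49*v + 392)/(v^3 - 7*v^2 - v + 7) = (v^2 - v - 56)/(v^2 - 1)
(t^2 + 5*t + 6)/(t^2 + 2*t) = (t + 3)/t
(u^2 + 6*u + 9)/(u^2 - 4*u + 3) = (u^2 + 6*u + 9)/(u^2 - 4*u + 3)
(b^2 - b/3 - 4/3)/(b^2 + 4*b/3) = (3*b^2 - b - 4)/(b*(3*b + 4))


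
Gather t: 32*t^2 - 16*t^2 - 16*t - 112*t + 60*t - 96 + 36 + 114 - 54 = 16*t^2 - 68*t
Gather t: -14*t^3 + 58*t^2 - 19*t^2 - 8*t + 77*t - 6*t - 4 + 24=-14*t^3 + 39*t^2 + 63*t + 20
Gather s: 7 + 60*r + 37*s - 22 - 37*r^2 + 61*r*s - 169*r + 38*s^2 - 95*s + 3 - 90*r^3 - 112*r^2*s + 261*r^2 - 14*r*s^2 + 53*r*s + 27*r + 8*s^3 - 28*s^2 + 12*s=-90*r^3 + 224*r^2 - 82*r + 8*s^3 + s^2*(10 - 14*r) + s*(-112*r^2 + 114*r - 46) - 12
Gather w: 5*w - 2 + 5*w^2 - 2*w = 5*w^2 + 3*w - 2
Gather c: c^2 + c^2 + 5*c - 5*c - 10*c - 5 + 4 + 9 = 2*c^2 - 10*c + 8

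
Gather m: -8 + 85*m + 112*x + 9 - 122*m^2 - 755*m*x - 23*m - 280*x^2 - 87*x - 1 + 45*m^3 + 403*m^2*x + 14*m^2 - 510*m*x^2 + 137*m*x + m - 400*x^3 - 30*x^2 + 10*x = 45*m^3 + m^2*(403*x - 108) + m*(-510*x^2 - 618*x + 63) - 400*x^3 - 310*x^2 + 35*x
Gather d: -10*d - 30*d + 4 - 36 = -40*d - 32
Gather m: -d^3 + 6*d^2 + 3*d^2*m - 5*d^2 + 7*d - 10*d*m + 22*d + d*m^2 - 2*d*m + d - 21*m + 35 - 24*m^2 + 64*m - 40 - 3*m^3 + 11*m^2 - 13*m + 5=-d^3 + d^2 + 30*d - 3*m^3 + m^2*(d - 13) + m*(3*d^2 - 12*d + 30)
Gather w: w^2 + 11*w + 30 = w^2 + 11*w + 30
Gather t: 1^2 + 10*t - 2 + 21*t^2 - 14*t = 21*t^2 - 4*t - 1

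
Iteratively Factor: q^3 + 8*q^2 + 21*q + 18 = (q + 3)*(q^2 + 5*q + 6) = (q + 3)^2*(q + 2)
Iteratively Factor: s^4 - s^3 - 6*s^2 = (s)*(s^3 - s^2 - 6*s) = s^2*(s^2 - s - 6) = s^2*(s + 2)*(s - 3)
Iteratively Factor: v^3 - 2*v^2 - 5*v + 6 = (v + 2)*(v^2 - 4*v + 3) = (v - 1)*(v + 2)*(v - 3)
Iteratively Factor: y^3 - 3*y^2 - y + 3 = (y - 3)*(y^2 - 1) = (y - 3)*(y - 1)*(y + 1)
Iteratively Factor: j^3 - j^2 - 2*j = (j - 2)*(j^2 + j) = (j - 2)*(j + 1)*(j)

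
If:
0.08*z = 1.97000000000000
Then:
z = 24.62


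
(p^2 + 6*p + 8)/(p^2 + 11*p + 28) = (p + 2)/(p + 7)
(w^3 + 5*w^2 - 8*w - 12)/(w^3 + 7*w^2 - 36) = (w + 1)/(w + 3)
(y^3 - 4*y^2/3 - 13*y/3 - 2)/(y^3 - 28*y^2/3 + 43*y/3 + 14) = (y + 1)/(y - 7)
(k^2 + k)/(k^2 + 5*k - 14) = k*(k + 1)/(k^2 + 5*k - 14)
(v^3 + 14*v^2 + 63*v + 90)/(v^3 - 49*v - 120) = (v + 6)/(v - 8)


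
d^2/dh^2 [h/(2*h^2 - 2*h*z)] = ((-3*h + z)*(h - z) + (2*h - z)^2)/(h^2*(h - z)^3)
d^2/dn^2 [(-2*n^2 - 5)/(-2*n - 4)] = 13/(n^3 + 6*n^2 + 12*n + 8)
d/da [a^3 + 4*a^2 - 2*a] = 3*a^2 + 8*a - 2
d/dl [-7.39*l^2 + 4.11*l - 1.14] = 4.11 - 14.78*l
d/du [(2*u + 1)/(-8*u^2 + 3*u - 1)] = (16*u^2 + 16*u - 5)/(64*u^4 - 48*u^3 + 25*u^2 - 6*u + 1)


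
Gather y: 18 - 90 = -72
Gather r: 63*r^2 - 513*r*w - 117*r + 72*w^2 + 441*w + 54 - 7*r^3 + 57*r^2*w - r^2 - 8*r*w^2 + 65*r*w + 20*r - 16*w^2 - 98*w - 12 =-7*r^3 + r^2*(57*w + 62) + r*(-8*w^2 - 448*w - 97) + 56*w^2 + 343*w + 42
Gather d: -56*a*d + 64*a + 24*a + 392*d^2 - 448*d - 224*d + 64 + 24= 88*a + 392*d^2 + d*(-56*a - 672) + 88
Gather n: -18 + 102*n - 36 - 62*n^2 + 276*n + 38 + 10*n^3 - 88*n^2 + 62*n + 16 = 10*n^3 - 150*n^2 + 440*n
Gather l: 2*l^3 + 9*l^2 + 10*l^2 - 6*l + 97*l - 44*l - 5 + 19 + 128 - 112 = 2*l^3 + 19*l^2 + 47*l + 30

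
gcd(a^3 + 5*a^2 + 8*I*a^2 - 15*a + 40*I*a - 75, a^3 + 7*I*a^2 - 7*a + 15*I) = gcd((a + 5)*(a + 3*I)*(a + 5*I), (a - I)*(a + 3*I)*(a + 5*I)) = a^2 + 8*I*a - 15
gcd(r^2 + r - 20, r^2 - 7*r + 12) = r - 4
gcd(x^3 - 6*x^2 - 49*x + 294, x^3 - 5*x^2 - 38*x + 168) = x - 7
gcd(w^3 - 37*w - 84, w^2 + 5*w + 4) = w + 4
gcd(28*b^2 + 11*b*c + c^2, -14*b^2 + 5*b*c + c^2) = 7*b + c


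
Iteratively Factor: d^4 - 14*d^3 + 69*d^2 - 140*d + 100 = (d - 2)*(d^3 - 12*d^2 + 45*d - 50) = (d - 2)^2*(d^2 - 10*d + 25) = (d - 5)*(d - 2)^2*(d - 5)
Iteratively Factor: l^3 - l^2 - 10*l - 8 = (l + 2)*(l^2 - 3*l - 4) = (l - 4)*(l + 2)*(l + 1)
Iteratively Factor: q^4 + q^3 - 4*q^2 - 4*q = (q + 2)*(q^3 - q^2 - 2*q) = (q - 2)*(q + 2)*(q^2 + q) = q*(q - 2)*(q + 2)*(q + 1)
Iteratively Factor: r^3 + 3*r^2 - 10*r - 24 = (r + 2)*(r^2 + r - 12) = (r - 3)*(r + 2)*(r + 4)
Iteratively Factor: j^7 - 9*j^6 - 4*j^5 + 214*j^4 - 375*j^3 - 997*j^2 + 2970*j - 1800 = (j + 4)*(j^6 - 13*j^5 + 48*j^4 + 22*j^3 - 463*j^2 + 855*j - 450) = (j + 3)*(j + 4)*(j^5 - 16*j^4 + 96*j^3 - 266*j^2 + 335*j - 150) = (j - 2)*(j + 3)*(j + 4)*(j^4 - 14*j^3 + 68*j^2 - 130*j + 75) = (j - 5)*(j - 2)*(j + 3)*(j + 4)*(j^3 - 9*j^2 + 23*j - 15) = (j - 5)*(j - 2)*(j - 1)*(j + 3)*(j + 4)*(j^2 - 8*j + 15) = (j - 5)*(j - 3)*(j - 2)*(j - 1)*(j + 3)*(j + 4)*(j - 5)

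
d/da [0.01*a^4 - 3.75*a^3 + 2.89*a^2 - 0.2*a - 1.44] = 0.04*a^3 - 11.25*a^2 + 5.78*a - 0.2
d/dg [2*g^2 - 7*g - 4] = 4*g - 7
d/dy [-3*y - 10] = -3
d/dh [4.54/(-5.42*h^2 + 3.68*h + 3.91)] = (49.2136*h - 16.7072)/(-5.42*h^2 + 3.68*h + 3.91)^2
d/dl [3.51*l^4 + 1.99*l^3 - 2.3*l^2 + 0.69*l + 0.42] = 14.04*l^3 + 5.97*l^2 - 4.6*l + 0.69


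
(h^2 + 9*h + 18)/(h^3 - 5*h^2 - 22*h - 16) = (h^2 + 9*h + 18)/(h^3 - 5*h^2 - 22*h - 16)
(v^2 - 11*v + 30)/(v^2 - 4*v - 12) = (v - 5)/(v + 2)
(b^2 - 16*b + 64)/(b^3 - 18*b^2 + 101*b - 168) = (b - 8)/(b^2 - 10*b + 21)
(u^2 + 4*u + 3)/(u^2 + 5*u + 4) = (u + 3)/(u + 4)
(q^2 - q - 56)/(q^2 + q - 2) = (q^2 - q - 56)/(q^2 + q - 2)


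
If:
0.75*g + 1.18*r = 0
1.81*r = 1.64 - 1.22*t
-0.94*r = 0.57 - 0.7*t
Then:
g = -0.30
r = 0.19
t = 1.07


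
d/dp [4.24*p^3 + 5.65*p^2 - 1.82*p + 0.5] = 12.72*p^2 + 11.3*p - 1.82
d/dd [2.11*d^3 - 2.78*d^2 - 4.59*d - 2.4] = 6.33*d^2 - 5.56*d - 4.59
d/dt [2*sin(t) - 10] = 2*cos(t)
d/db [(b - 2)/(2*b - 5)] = -1/(2*b - 5)^2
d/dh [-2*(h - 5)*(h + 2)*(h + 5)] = -6*h^2 - 8*h + 50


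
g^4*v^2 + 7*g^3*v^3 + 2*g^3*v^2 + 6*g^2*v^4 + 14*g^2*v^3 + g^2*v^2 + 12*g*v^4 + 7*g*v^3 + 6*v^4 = (g + v)*(g + 6*v)*(g*v + v)^2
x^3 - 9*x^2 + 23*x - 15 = (x - 5)*(x - 3)*(x - 1)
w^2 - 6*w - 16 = (w - 8)*(w + 2)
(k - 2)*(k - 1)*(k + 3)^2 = k^4 + 3*k^3 - 7*k^2 - 15*k + 18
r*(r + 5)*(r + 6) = r^3 + 11*r^2 + 30*r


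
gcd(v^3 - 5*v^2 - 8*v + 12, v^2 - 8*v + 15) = 1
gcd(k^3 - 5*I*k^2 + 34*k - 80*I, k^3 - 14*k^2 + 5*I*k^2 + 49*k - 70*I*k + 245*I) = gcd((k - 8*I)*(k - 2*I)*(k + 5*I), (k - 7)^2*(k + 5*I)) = k + 5*I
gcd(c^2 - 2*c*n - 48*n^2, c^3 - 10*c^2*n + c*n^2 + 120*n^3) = c - 8*n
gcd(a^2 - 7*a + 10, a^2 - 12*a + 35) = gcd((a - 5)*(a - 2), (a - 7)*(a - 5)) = a - 5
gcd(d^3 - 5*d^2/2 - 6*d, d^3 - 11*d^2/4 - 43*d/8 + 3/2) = d^2 - 5*d/2 - 6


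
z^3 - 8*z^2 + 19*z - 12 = (z - 4)*(z - 3)*(z - 1)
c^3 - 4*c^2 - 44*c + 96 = (c - 8)*(c - 2)*(c + 6)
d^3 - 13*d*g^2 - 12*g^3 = (d - 4*g)*(d + g)*(d + 3*g)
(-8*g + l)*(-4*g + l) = 32*g^2 - 12*g*l + l^2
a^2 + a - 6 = (a - 2)*(a + 3)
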